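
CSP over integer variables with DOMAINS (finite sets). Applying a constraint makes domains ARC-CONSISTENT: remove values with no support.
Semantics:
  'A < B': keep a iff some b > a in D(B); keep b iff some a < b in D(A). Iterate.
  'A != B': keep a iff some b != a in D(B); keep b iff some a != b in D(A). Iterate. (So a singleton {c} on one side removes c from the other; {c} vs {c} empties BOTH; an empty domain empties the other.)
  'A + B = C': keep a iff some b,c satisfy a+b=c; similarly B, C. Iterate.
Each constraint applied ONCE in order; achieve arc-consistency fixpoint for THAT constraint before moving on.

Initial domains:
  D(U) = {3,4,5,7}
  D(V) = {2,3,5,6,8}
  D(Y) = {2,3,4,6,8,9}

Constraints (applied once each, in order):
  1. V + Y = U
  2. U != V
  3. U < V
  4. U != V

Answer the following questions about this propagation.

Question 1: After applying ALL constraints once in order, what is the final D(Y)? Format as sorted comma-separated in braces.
Constraint 1 (V + Y = U) on D(V)={2,3,5,6,8} D(Y)={2,3,4,6,8,9} D(U)={3,4,5,7}: V {2,3,5,6,8}->{2,3,5}; Y {2,3,4,6,8,9}->{2,3,4}; U {3,4,5,7}->{4,5,7}
Constraint 2 (U != V) on D(U)={4,5,7} D(V)={2,3,5}: no change
Constraint 3 (U < V) on D(U)={4,5,7} D(V)={2,3,5}: U {4,5,7}->{4}; V {2,3,5}->{5}
Constraint 4 (U != V) on D(U)={4} D(V)={5}: no change
So after all 4 constraints: D(Y) = {2,3,4}

Answer: {2,3,4}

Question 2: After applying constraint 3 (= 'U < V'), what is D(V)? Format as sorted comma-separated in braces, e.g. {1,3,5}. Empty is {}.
Answer: {5}

Derivation:
Constraint 1 (V + Y = U) on D(V)={2,3,5,6,8} D(Y)={2,3,4,6,8,9} D(U)={3,4,5,7}: V {2,3,5,6,8}->{2,3,5}; Y {2,3,4,6,8,9}->{2,3,4}; U {3,4,5,7}->{4,5,7}
Constraint 2 (U != V) on D(U)={4,5,7} D(V)={2,3,5}: no change
Constraint 3 (U < V) on D(U)={4,5,7} D(V)={2,3,5}: U {4,5,7}->{4}; V {2,3,5}->{5}
So after constraint 3: D(V) = {5}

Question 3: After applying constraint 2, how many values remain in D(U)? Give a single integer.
Constraint 1 (V + Y = U) on D(V)={2,3,5,6,8} D(Y)={2,3,4,6,8,9} D(U)={3,4,5,7}: V {2,3,5,6,8}->{2,3,5}; Y {2,3,4,6,8,9}->{2,3,4}; U {3,4,5,7}->{4,5,7}
Constraint 2 (U != V) on D(U)={4,5,7} D(V)={2,3,5}: no change
So after constraint 2: D(U)={4,5,7}, size = 3

Answer: 3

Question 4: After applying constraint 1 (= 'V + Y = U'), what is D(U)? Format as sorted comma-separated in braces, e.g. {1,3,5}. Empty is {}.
Answer: {4,5,7}

Derivation:
Constraint 1 (V + Y = U) on D(V)={2,3,5,6,8} D(Y)={2,3,4,6,8,9} D(U)={3,4,5,7}: V {2,3,5,6,8}->{2,3,5}; Y {2,3,4,6,8,9}->{2,3,4}; U {3,4,5,7}->{4,5,7}
So after constraint 1: D(U) = {4,5,7}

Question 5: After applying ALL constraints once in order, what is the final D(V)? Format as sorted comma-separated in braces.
Answer: {5}

Derivation:
Constraint 1 (V + Y = U) on D(V)={2,3,5,6,8} D(Y)={2,3,4,6,8,9} D(U)={3,4,5,7}: V {2,3,5,6,8}->{2,3,5}; Y {2,3,4,6,8,9}->{2,3,4}; U {3,4,5,7}->{4,5,7}
Constraint 2 (U != V) on D(U)={4,5,7} D(V)={2,3,5}: no change
Constraint 3 (U < V) on D(U)={4,5,7} D(V)={2,3,5}: U {4,5,7}->{4}; V {2,3,5}->{5}
Constraint 4 (U != V) on D(U)={4} D(V)={5}: no change
So after all 4 constraints: D(V) = {5}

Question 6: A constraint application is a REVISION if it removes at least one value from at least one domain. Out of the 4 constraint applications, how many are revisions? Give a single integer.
Answer: 2

Derivation:
Constraint 1 (V + Y = U) on D(V)={2,3,5,6,8} D(Y)={2,3,4,6,8,9} D(U)={3,4,5,7}: V {2,3,5,6,8}->{2,3,5}; Y {2,3,4,6,8,9}->{2,3,4}; U {3,4,5,7}->{4,5,7} => REVISION
Constraint 2 (U != V) on D(U)={4,5,7} D(V)={2,3,5}: no change => not a revision
Constraint 3 (U < V) on D(U)={4,5,7} D(V)={2,3,5}: U {4,5,7}->{4}; V {2,3,5}->{5} => REVISION
Constraint 4 (U != V) on D(U)={4} D(V)={5}: no change => not a revision
Total revisions = 2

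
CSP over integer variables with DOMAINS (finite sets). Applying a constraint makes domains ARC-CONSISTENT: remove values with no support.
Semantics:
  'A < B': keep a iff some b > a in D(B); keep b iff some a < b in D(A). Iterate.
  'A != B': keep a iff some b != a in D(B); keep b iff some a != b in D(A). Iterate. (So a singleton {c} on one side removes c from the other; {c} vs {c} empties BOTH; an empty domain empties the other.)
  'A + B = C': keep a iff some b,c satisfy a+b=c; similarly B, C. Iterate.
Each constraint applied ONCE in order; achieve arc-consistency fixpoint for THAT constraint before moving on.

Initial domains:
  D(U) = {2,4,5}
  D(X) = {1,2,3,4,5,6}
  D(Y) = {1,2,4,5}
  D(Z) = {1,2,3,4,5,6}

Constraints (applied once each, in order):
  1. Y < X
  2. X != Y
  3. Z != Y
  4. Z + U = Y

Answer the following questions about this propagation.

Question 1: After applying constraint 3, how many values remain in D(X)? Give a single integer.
Answer: 5

Derivation:
Constraint 1 (Y < X) on D(Y)={1,2,4,5} D(X)={1,2,3,4,5,6}: X {1,2,3,4,5,6}->{2,3,4,5,6}
Constraint 2 (X != Y) on D(X)={2,3,4,5,6} D(Y)={1,2,4,5}: no change
Constraint 3 (Z != Y) on D(Z)={1,2,3,4,5,6} D(Y)={1,2,4,5}: no change
So after constraint 3: D(X)={2,3,4,5,6}, size = 5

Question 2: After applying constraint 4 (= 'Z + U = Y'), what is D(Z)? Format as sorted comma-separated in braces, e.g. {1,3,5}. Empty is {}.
Answer: {1,2,3}

Derivation:
Constraint 1 (Y < X) on D(Y)={1,2,4,5} D(X)={1,2,3,4,5,6}: X {1,2,3,4,5,6}->{2,3,4,5,6}
Constraint 2 (X != Y) on D(X)={2,3,4,5,6} D(Y)={1,2,4,5}: no change
Constraint 3 (Z != Y) on D(Z)={1,2,3,4,5,6} D(Y)={1,2,4,5}: no change
Constraint 4 (Z + U = Y) on D(Z)={1,2,3,4,5,6} D(U)={2,4,5} D(Y)={1,2,4,5}: Z {1,2,3,4,5,6}->{1,2,3}; U {2,4,5}->{2,4}; Y {1,2,4,5}->{4,5}
So after constraint 4: D(Z) = {1,2,3}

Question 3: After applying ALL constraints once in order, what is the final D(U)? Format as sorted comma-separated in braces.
Constraint 1 (Y < X) on D(Y)={1,2,4,5} D(X)={1,2,3,4,5,6}: X {1,2,3,4,5,6}->{2,3,4,5,6}
Constraint 2 (X != Y) on D(X)={2,3,4,5,6} D(Y)={1,2,4,5}: no change
Constraint 3 (Z != Y) on D(Z)={1,2,3,4,5,6} D(Y)={1,2,4,5}: no change
Constraint 4 (Z + U = Y) on D(Z)={1,2,3,4,5,6} D(U)={2,4,5} D(Y)={1,2,4,5}: Z {1,2,3,4,5,6}->{1,2,3}; U {2,4,5}->{2,4}; Y {1,2,4,5}->{4,5}
So after all 4 constraints: D(U) = {2,4}

Answer: {2,4}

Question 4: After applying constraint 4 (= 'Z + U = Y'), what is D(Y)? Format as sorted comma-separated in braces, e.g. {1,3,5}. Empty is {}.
Constraint 1 (Y < X) on D(Y)={1,2,4,5} D(X)={1,2,3,4,5,6}: X {1,2,3,4,5,6}->{2,3,4,5,6}
Constraint 2 (X != Y) on D(X)={2,3,4,5,6} D(Y)={1,2,4,5}: no change
Constraint 3 (Z != Y) on D(Z)={1,2,3,4,5,6} D(Y)={1,2,4,5}: no change
Constraint 4 (Z + U = Y) on D(Z)={1,2,3,4,5,6} D(U)={2,4,5} D(Y)={1,2,4,5}: Z {1,2,3,4,5,6}->{1,2,3}; U {2,4,5}->{2,4}; Y {1,2,4,5}->{4,5}
So after constraint 4: D(Y) = {4,5}

Answer: {4,5}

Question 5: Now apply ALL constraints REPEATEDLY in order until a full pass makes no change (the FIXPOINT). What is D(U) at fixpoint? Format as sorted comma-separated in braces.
pass 0 (initial): D(U)={2,4,5}
pass 1: U {2,4,5}->{2,4}; X {1,2,3,4,5,6}->{2,3,4,5,6}; Y {1,2,4,5}->{4,5}; Z {1,2,3,4,5,6}->{1,2,3}
pass 2: X {2,3,4,5,6}->{5,6}
pass 3: no change
Fixpoint after 3 passes: D(U) = {2,4}

Answer: {2,4}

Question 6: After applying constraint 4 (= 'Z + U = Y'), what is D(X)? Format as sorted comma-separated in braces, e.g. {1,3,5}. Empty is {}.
Answer: {2,3,4,5,6}

Derivation:
Constraint 1 (Y < X) on D(Y)={1,2,4,5} D(X)={1,2,3,4,5,6}: X {1,2,3,4,5,6}->{2,3,4,5,6}
Constraint 2 (X != Y) on D(X)={2,3,4,5,6} D(Y)={1,2,4,5}: no change
Constraint 3 (Z != Y) on D(Z)={1,2,3,4,5,6} D(Y)={1,2,4,5}: no change
Constraint 4 (Z + U = Y) on D(Z)={1,2,3,4,5,6} D(U)={2,4,5} D(Y)={1,2,4,5}: Z {1,2,3,4,5,6}->{1,2,3}; U {2,4,5}->{2,4}; Y {1,2,4,5}->{4,5}
So after constraint 4: D(X) = {2,3,4,5,6}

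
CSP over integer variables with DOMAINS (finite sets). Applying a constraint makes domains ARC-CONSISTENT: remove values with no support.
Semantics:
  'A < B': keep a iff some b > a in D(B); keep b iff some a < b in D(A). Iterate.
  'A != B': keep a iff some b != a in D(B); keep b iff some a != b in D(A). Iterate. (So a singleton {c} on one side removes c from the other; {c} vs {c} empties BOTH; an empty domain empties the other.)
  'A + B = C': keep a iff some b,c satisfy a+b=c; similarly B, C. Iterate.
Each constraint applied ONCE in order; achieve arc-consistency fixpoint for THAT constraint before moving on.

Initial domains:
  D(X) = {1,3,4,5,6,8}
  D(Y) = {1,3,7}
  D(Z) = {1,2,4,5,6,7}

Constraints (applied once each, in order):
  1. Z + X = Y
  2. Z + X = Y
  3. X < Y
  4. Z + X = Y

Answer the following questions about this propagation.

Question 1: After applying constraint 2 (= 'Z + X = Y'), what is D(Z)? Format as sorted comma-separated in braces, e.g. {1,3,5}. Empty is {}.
Answer: {1,2,4,6}

Derivation:
Constraint 1 (Z + X = Y) on D(Z)={1,2,4,5,6,7} D(X)={1,3,4,5,6,8} D(Y)={1,3,7}: Z {1,2,4,5,6,7}->{1,2,4,6}; X {1,3,4,5,6,8}->{1,3,5,6}; Y {1,3,7}->{3,7}
Constraint 2 (Z + X = Y) on D(Z)={1,2,4,6} D(X)={1,3,5,6} D(Y)={3,7}: no change
So after constraint 2: D(Z) = {1,2,4,6}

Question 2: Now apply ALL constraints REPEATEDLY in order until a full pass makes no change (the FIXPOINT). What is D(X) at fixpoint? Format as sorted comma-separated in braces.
pass 0 (initial): D(X)={1,3,4,5,6,8}
pass 1: X {1,3,4,5,6,8}->{1,3,5,6}; Y {1,3,7}->{3,7}; Z {1,2,4,5,6,7}->{1,2,4,6}
pass 2: no change
Fixpoint after 2 passes: D(X) = {1,3,5,6}

Answer: {1,3,5,6}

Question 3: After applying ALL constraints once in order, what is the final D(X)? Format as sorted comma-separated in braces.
Answer: {1,3,5,6}

Derivation:
Constraint 1 (Z + X = Y) on D(Z)={1,2,4,5,6,7} D(X)={1,3,4,5,6,8} D(Y)={1,3,7}: Z {1,2,4,5,6,7}->{1,2,4,6}; X {1,3,4,5,6,8}->{1,3,5,6}; Y {1,3,7}->{3,7}
Constraint 2 (Z + X = Y) on D(Z)={1,2,4,6} D(X)={1,3,5,6} D(Y)={3,7}: no change
Constraint 3 (X < Y) on D(X)={1,3,5,6} D(Y)={3,7}: no change
Constraint 4 (Z + X = Y) on D(Z)={1,2,4,6} D(X)={1,3,5,6} D(Y)={3,7}: no change
So after all 4 constraints: D(X) = {1,3,5,6}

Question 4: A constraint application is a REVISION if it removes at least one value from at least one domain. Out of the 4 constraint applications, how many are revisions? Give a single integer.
Constraint 1 (Z + X = Y) on D(Z)={1,2,4,5,6,7} D(X)={1,3,4,5,6,8} D(Y)={1,3,7}: Z {1,2,4,5,6,7}->{1,2,4,6}; X {1,3,4,5,6,8}->{1,3,5,6}; Y {1,3,7}->{3,7} => REVISION
Constraint 2 (Z + X = Y) on D(Z)={1,2,4,6} D(X)={1,3,5,6} D(Y)={3,7}: no change => not a revision
Constraint 3 (X < Y) on D(X)={1,3,5,6} D(Y)={3,7}: no change => not a revision
Constraint 4 (Z + X = Y) on D(Z)={1,2,4,6} D(X)={1,3,5,6} D(Y)={3,7}: no change => not a revision
Total revisions = 1

Answer: 1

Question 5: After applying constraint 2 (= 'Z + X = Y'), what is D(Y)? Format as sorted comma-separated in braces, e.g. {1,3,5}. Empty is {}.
Constraint 1 (Z + X = Y) on D(Z)={1,2,4,5,6,7} D(X)={1,3,4,5,6,8} D(Y)={1,3,7}: Z {1,2,4,5,6,7}->{1,2,4,6}; X {1,3,4,5,6,8}->{1,3,5,6}; Y {1,3,7}->{3,7}
Constraint 2 (Z + X = Y) on D(Z)={1,2,4,6} D(X)={1,3,5,6} D(Y)={3,7}: no change
So after constraint 2: D(Y) = {3,7}

Answer: {3,7}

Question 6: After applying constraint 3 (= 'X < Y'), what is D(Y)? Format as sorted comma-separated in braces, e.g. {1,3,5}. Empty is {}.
Constraint 1 (Z + X = Y) on D(Z)={1,2,4,5,6,7} D(X)={1,3,4,5,6,8} D(Y)={1,3,7}: Z {1,2,4,5,6,7}->{1,2,4,6}; X {1,3,4,5,6,8}->{1,3,5,6}; Y {1,3,7}->{3,7}
Constraint 2 (Z + X = Y) on D(Z)={1,2,4,6} D(X)={1,3,5,6} D(Y)={3,7}: no change
Constraint 3 (X < Y) on D(X)={1,3,5,6} D(Y)={3,7}: no change
So after constraint 3: D(Y) = {3,7}

Answer: {3,7}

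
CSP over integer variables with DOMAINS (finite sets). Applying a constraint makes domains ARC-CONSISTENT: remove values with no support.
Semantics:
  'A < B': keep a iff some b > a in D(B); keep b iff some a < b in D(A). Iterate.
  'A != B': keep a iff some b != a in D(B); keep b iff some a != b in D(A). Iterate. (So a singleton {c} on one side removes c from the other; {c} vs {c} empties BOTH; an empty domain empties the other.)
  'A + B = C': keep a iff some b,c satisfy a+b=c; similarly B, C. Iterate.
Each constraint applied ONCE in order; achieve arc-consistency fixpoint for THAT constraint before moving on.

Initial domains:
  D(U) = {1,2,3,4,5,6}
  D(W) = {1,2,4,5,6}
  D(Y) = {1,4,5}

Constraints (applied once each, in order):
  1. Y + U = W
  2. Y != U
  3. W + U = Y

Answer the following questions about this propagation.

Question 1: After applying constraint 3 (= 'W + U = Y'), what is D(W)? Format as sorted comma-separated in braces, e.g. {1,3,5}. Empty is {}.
Constraint 1 (Y + U = W) on D(Y)={1,4,5} D(U)={1,2,3,4,5,6} D(W)={1,2,4,5,6}: U {1,2,3,4,5,6}->{1,2,3,4,5}; W {1,2,4,5,6}->{2,4,5,6}
Constraint 2 (Y != U) on D(Y)={1,4,5} D(U)={1,2,3,4,5}: no change
Constraint 3 (W + U = Y) on D(W)={2,4,5,6} D(U)={1,2,3,4,5} D(Y)={1,4,5}: W {2,4,5,6}->{2,4}; U {1,2,3,4,5}->{1,2,3}; Y {1,4,5}->{4,5}
So after constraint 3: D(W) = {2,4}

Answer: {2,4}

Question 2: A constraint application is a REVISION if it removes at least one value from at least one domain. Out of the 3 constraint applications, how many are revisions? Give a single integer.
Answer: 2

Derivation:
Constraint 1 (Y + U = W) on D(Y)={1,4,5} D(U)={1,2,3,4,5,6} D(W)={1,2,4,5,6}: U {1,2,3,4,5,6}->{1,2,3,4,5}; W {1,2,4,5,6}->{2,4,5,6} => REVISION
Constraint 2 (Y != U) on D(Y)={1,4,5} D(U)={1,2,3,4,5}: no change => not a revision
Constraint 3 (W + U = Y) on D(W)={2,4,5,6} D(U)={1,2,3,4,5} D(Y)={1,4,5}: W {2,4,5,6}->{2,4}; U {1,2,3,4,5}->{1,2,3}; Y {1,4,5}->{4,5} => REVISION
Total revisions = 2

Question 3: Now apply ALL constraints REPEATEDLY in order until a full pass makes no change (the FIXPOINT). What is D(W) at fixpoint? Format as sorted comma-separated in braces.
pass 0 (initial): D(W)={1,2,4,5,6}
pass 1: U {1,2,3,4,5,6}->{1,2,3}; W {1,2,4,5,6}->{2,4}; Y {1,4,5}->{4,5}
pass 2: U {1,2,3}->{}; W {2,4}->{}; Y {4,5}->{}
pass 3: no change
Fixpoint after 3 passes: D(W) = {}

Answer: {}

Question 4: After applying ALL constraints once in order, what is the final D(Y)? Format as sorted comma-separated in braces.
Answer: {4,5}

Derivation:
Constraint 1 (Y + U = W) on D(Y)={1,4,5} D(U)={1,2,3,4,5,6} D(W)={1,2,4,5,6}: U {1,2,3,4,5,6}->{1,2,3,4,5}; W {1,2,4,5,6}->{2,4,5,6}
Constraint 2 (Y != U) on D(Y)={1,4,5} D(U)={1,2,3,4,5}: no change
Constraint 3 (W + U = Y) on D(W)={2,4,5,6} D(U)={1,2,3,4,5} D(Y)={1,4,5}: W {2,4,5,6}->{2,4}; U {1,2,3,4,5}->{1,2,3}; Y {1,4,5}->{4,5}
So after all 3 constraints: D(Y) = {4,5}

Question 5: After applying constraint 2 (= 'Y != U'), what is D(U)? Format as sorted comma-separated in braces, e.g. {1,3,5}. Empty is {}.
Answer: {1,2,3,4,5}

Derivation:
Constraint 1 (Y + U = W) on D(Y)={1,4,5} D(U)={1,2,3,4,5,6} D(W)={1,2,4,5,6}: U {1,2,3,4,5,6}->{1,2,3,4,5}; W {1,2,4,5,6}->{2,4,5,6}
Constraint 2 (Y != U) on D(Y)={1,4,5} D(U)={1,2,3,4,5}: no change
So after constraint 2: D(U) = {1,2,3,4,5}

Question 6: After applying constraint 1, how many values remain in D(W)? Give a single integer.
Constraint 1 (Y + U = W) on D(Y)={1,4,5} D(U)={1,2,3,4,5,6} D(W)={1,2,4,5,6}: U {1,2,3,4,5,6}->{1,2,3,4,5}; W {1,2,4,5,6}->{2,4,5,6}
So after constraint 1: D(W)={2,4,5,6}, size = 4

Answer: 4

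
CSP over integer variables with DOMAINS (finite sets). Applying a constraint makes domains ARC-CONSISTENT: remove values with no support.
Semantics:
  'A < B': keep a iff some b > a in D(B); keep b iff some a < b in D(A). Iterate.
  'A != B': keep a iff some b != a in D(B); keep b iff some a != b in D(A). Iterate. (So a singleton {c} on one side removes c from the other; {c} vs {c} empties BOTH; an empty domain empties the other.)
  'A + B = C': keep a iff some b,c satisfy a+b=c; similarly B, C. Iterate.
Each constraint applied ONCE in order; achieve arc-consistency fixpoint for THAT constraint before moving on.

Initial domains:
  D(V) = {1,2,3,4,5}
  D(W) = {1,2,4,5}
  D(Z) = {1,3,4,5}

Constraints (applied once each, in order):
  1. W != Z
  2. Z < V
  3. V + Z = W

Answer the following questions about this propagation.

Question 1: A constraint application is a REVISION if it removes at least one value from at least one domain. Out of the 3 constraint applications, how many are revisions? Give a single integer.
Constraint 1 (W != Z) on D(W)={1,2,4,5} D(Z)={1,3,4,5}: no change => not a revision
Constraint 2 (Z < V) on D(Z)={1,3,4,5} D(V)={1,2,3,4,5}: Z {1,3,4,5}->{1,3,4}; V {1,2,3,4,5}->{2,3,4,5} => REVISION
Constraint 3 (V + Z = W) on D(V)={2,3,4,5} D(Z)={1,3,4} D(W)={1,2,4,5}: V {2,3,4,5}->{2,3,4}; Z {1,3,4}->{1,3}; W {1,2,4,5}->{4,5} => REVISION
Total revisions = 2

Answer: 2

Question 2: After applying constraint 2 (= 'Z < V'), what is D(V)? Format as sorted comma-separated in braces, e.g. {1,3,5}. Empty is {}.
Constraint 1 (W != Z) on D(W)={1,2,4,5} D(Z)={1,3,4,5}: no change
Constraint 2 (Z < V) on D(Z)={1,3,4,5} D(V)={1,2,3,4,5}: Z {1,3,4,5}->{1,3,4}; V {1,2,3,4,5}->{2,3,4,5}
So after constraint 2: D(V) = {2,3,4,5}

Answer: {2,3,4,5}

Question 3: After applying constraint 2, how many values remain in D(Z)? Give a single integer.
Constraint 1 (W != Z) on D(W)={1,2,4,5} D(Z)={1,3,4,5}: no change
Constraint 2 (Z < V) on D(Z)={1,3,4,5} D(V)={1,2,3,4,5}: Z {1,3,4,5}->{1,3,4}; V {1,2,3,4,5}->{2,3,4,5}
So after constraint 2: D(Z)={1,3,4}, size = 3

Answer: 3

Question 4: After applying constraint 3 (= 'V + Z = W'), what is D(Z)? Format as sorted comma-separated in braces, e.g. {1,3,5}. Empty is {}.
Constraint 1 (W != Z) on D(W)={1,2,4,5} D(Z)={1,3,4,5}: no change
Constraint 2 (Z < V) on D(Z)={1,3,4,5} D(V)={1,2,3,4,5}: Z {1,3,4,5}->{1,3,4}; V {1,2,3,4,5}->{2,3,4,5}
Constraint 3 (V + Z = W) on D(V)={2,3,4,5} D(Z)={1,3,4} D(W)={1,2,4,5}: V {2,3,4,5}->{2,3,4}; Z {1,3,4}->{1,3}; W {1,2,4,5}->{4,5}
So after constraint 3: D(Z) = {1,3}

Answer: {1,3}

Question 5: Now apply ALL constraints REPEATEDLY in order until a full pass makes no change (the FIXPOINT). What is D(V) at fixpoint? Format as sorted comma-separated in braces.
Answer: {2,3,4}

Derivation:
pass 0 (initial): D(V)={1,2,3,4,5}
pass 1: V {1,2,3,4,5}->{2,3,4}; W {1,2,4,5}->{4,5}; Z {1,3,4,5}->{1,3}
pass 2: no change
Fixpoint after 2 passes: D(V) = {2,3,4}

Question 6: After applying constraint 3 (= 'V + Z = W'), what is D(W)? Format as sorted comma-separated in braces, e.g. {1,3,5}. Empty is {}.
Constraint 1 (W != Z) on D(W)={1,2,4,5} D(Z)={1,3,4,5}: no change
Constraint 2 (Z < V) on D(Z)={1,3,4,5} D(V)={1,2,3,4,5}: Z {1,3,4,5}->{1,3,4}; V {1,2,3,4,5}->{2,3,4,5}
Constraint 3 (V + Z = W) on D(V)={2,3,4,5} D(Z)={1,3,4} D(W)={1,2,4,5}: V {2,3,4,5}->{2,3,4}; Z {1,3,4}->{1,3}; W {1,2,4,5}->{4,5}
So after constraint 3: D(W) = {4,5}

Answer: {4,5}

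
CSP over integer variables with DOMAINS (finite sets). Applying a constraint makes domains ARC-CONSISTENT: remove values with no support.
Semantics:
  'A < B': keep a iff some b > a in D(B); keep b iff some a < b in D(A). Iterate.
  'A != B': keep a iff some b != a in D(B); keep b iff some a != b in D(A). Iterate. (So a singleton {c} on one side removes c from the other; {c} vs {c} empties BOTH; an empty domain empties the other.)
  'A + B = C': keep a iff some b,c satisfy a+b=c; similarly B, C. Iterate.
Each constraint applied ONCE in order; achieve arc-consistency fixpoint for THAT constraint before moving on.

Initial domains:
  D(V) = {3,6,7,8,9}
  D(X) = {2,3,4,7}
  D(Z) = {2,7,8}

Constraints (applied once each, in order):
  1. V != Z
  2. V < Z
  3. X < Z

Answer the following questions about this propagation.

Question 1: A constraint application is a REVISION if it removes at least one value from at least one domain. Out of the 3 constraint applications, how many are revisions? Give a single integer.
Constraint 1 (V != Z) on D(V)={3,6,7,8,9} D(Z)={2,7,8}: no change => not a revision
Constraint 2 (V < Z) on D(V)={3,6,7,8,9} D(Z)={2,7,8}: V {3,6,7,8,9}->{3,6,7}; Z {2,7,8}->{7,8} => REVISION
Constraint 3 (X < Z) on D(X)={2,3,4,7} D(Z)={7,8}: no change => not a revision
Total revisions = 1

Answer: 1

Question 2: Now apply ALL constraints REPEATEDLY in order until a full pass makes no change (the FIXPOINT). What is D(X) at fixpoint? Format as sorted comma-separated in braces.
pass 0 (initial): D(X)={2,3,4,7}
pass 1: V {3,6,7,8,9}->{3,6,7}; Z {2,7,8}->{7,8}
pass 2: no change
Fixpoint after 2 passes: D(X) = {2,3,4,7}

Answer: {2,3,4,7}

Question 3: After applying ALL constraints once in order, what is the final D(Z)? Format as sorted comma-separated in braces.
Constraint 1 (V != Z) on D(V)={3,6,7,8,9} D(Z)={2,7,8}: no change
Constraint 2 (V < Z) on D(V)={3,6,7,8,9} D(Z)={2,7,8}: V {3,6,7,8,9}->{3,6,7}; Z {2,7,8}->{7,8}
Constraint 3 (X < Z) on D(X)={2,3,4,7} D(Z)={7,8}: no change
So after all 3 constraints: D(Z) = {7,8}

Answer: {7,8}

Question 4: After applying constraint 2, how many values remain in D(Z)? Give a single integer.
Constraint 1 (V != Z) on D(V)={3,6,7,8,9} D(Z)={2,7,8}: no change
Constraint 2 (V < Z) on D(V)={3,6,7,8,9} D(Z)={2,7,8}: V {3,6,7,8,9}->{3,6,7}; Z {2,7,8}->{7,8}
So after constraint 2: D(Z)={7,8}, size = 2

Answer: 2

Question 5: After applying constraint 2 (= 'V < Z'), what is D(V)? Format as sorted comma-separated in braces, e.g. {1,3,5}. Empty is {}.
Answer: {3,6,7}

Derivation:
Constraint 1 (V != Z) on D(V)={3,6,7,8,9} D(Z)={2,7,8}: no change
Constraint 2 (V < Z) on D(V)={3,6,7,8,9} D(Z)={2,7,8}: V {3,6,7,8,9}->{3,6,7}; Z {2,7,8}->{7,8}
So after constraint 2: D(V) = {3,6,7}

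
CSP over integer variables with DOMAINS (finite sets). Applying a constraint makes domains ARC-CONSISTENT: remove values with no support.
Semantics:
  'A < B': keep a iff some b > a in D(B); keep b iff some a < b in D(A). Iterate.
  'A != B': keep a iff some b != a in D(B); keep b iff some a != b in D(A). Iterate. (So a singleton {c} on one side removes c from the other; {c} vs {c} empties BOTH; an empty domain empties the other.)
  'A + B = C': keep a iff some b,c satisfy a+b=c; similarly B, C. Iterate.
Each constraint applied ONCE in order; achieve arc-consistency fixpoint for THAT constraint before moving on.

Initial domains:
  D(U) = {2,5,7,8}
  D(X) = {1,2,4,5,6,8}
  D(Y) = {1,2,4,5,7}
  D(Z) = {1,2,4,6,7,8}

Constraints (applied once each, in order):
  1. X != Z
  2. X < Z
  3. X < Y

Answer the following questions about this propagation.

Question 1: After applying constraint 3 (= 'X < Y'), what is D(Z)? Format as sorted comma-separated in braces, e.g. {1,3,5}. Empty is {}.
Answer: {2,4,6,7,8}

Derivation:
Constraint 1 (X != Z) on D(X)={1,2,4,5,6,8} D(Z)={1,2,4,6,7,8}: no change
Constraint 2 (X < Z) on D(X)={1,2,4,5,6,8} D(Z)={1,2,4,6,7,8}: X {1,2,4,5,6,8}->{1,2,4,5,6}; Z {1,2,4,6,7,8}->{2,4,6,7,8}
Constraint 3 (X < Y) on D(X)={1,2,4,5,6} D(Y)={1,2,4,5,7}: Y {1,2,4,5,7}->{2,4,5,7}
So after constraint 3: D(Z) = {2,4,6,7,8}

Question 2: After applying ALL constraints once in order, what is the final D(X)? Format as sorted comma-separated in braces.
Constraint 1 (X != Z) on D(X)={1,2,4,5,6,8} D(Z)={1,2,4,6,7,8}: no change
Constraint 2 (X < Z) on D(X)={1,2,4,5,6,8} D(Z)={1,2,4,6,7,8}: X {1,2,4,5,6,8}->{1,2,4,5,6}; Z {1,2,4,6,7,8}->{2,4,6,7,8}
Constraint 3 (X < Y) on D(X)={1,2,4,5,6} D(Y)={1,2,4,5,7}: Y {1,2,4,5,7}->{2,4,5,7}
So after all 3 constraints: D(X) = {1,2,4,5,6}

Answer: {1,2,4,5,6}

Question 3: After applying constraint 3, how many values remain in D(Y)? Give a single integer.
Answer: 4

Derivation:
Constraint 1 (X != Z) on D(X)={1,2,4,5,6,8} D(Z)={1,2,4,6,7,8}: no change
Constraint 2 (X < Z) on D(X)={1,2,4,5,6,8} D(Z)={1,2,4,6,7,8}: X {1,2,4,5,6,8}->{1,2,4,5,6}; Z {1,2,4,6,7,8}->{2,4,6,7,8}
Constraint 3 (X < Y) on D(X)={1,2,4,5,6} D(Y)={1,2,4,5,7}: Y {1,2,4,5,7}->{2,4,5,7}
So after constraint 3: D(Y)={2,4,5,7}, size = 4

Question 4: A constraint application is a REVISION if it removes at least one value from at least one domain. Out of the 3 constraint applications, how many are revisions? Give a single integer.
Constraint 1 (X != Z) on D(X)={1,2,4,5,6,8} D(Z)={1,2,4,6,7,8}: no change => not a revision
Constraint 2 (X < Z) on D(X)={1,2,4,5,6,8} D(Z)={1,2,4,6,7,8}: X {1,2,4,5,6,8}->{1,2,4,5,6}; Z {1,2,4,6,7,8}->{2,4,6,7,8} => REVISION
Constraint 3 (X < Y) on D(X)={1,2,4,5,6} D(Y)={1,2,4,5,7}: Y {1,2,4,5,7}->{2,4,5,7} => REVISION
Total revisions = 2

Answer: 2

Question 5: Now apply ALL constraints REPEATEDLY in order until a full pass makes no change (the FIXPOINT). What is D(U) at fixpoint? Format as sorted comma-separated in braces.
Answer: {2,5,7,8}

Derivation:
pass 0 (initial): D(U)={2,5,7,8}
pass 1: X {1,2,4,5,6,8}->{1,2,4,5,6}; Y {1,2,4,5,7}->{2,4,5,7}; Z {1,2,4,6,7,8}->{2,4,6,7,8}
pass 2: no change
Fixpoint after 2 passes: D(U) = {2,5,7,8}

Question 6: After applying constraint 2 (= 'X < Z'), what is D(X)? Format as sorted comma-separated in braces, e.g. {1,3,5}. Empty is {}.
Constraint 1 (X != Z) on D(X)={1,2,4,5,6,8} D(Z)={1,2,4,6,7,8}: no change
Constraint 2 (X < Z) on D(X)={1,2,4,5,6,8} D(Z)={1,2,4,6,7,8}: X {1,2,4,5,6,8}->{1,2,4,5,6}; Z {1,2,4,6,7,8}->{2,4,6,7,8}
So after constraint 2: D(X) = {1,2,4,5,6}

Answer: {1,2,4,5,6}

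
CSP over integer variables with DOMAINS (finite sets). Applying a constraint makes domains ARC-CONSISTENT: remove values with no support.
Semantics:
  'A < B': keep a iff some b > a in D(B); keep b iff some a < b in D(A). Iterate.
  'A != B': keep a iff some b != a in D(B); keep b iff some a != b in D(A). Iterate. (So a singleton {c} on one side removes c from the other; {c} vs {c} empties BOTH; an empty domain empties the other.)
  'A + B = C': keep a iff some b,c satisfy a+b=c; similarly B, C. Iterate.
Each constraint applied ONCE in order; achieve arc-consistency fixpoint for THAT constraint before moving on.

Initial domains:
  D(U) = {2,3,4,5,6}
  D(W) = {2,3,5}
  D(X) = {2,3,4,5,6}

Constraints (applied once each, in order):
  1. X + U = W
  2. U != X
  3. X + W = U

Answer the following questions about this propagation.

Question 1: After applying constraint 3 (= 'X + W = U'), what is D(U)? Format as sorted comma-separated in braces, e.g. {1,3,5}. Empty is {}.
Constraint 1 (X + U = W) on D(X)={2,3,4,5,6} D(U)={2,3,4,5,6} D(W)={2,3,5}: X {2,3,4,5,6}->{2,3}; U {2,3,4,5,6}->{2,3}; W {2,3,5}->{5}
Constraint 2 (U != X) on D(U)={2,3} D(X)={2,3}: no change
Constraint 3 (X + W = U) on D(X)={2,3} D(W)={5} D(U)={2,3}: X {2,3}->{}; W {5}->{}; U {2,3}->{}
So after constraint 3: D(U) = {}

Answer: {}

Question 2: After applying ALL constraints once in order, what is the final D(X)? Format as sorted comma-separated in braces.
Answer: {}

Derivation:
Constraint 1 (X + U = W) on D(X)={2,3,4,5,6} D(U)={2,3,4,5,6} D(W)={2,3,5}: X {2,3,4,5,6}->{2,3}; U {2,3,4,5,6}->{2,3}; W {2,3,5}->{5}
Constraint 2 (U != X) on D(U)={2,3} D(X)={2,3}: no change
Constraint 3 (X + W = U) on D(X)={2,3} D(W)={5} D(U)={2,3}: X {2,3}->{}; W {5}->{}; U {2,3}->{}
So after all 3 constraints: D(X) = {}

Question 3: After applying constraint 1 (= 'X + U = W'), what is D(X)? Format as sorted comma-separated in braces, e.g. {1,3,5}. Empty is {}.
Constraint 1 (X + U = W) on D(X)={2,3,4,5,6} D(U)={2,3,4,5,6} D(W)={2,3,5}: X {2,3,4,5,6}->{2,3}; U {2,3,4,5,6}->{2,3}; W {2,3,5}->{5}
So after constraint 1: D(X) = {2,3}

Answer: {2,3}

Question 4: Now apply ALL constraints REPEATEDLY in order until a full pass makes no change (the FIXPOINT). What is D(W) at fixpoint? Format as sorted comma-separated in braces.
pass 0 (initial): D(W)={2,3,5}
pass 1: U {2,3,4,5,6}->{}; W {2,3,5}->{}; X {2,3,4,5,6}->{}
pass 2: no change
Fixpoint after 2 passes: D(W) = {}

Answer: {}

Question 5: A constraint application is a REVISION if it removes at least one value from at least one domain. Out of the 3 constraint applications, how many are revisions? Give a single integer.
Answer: 2

Derivation:
Constraint 1 (X + U = W) on D(X)={2,3,4,5,6} D(U)={2,3,4,5,6} D(W)={2,3,5}: X {2,3,4,5,6}->{2,3}; U {2,3,4,5,6}->{2,3}; W {2,3,5}->{5} => REVISION
Constraint 2 (U != X) on D(U)={2,3} D(X)={2,3}: no change => not a revision
Constraint 3 (X + W = U) on D(X)={2,3} D(W)={5} D(U)={2,3}: X {2,3}->{}; W {5}->{}; U {2,3}->{} => REVISION
Total revisions = 2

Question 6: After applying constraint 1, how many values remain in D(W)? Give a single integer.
Constraint 1 (X + U = W) on D(X)={2,3,4,5,6} D(U)={2,3,4,5,6} D(W)={2,3,5}: X {2,3,4,5,6}->{2,3}; U {2,3,4,5,6}->{2,3}; W {2,3,5}->{5}
So after constraint 1: D(W)={5}, size = 1

Answer: 1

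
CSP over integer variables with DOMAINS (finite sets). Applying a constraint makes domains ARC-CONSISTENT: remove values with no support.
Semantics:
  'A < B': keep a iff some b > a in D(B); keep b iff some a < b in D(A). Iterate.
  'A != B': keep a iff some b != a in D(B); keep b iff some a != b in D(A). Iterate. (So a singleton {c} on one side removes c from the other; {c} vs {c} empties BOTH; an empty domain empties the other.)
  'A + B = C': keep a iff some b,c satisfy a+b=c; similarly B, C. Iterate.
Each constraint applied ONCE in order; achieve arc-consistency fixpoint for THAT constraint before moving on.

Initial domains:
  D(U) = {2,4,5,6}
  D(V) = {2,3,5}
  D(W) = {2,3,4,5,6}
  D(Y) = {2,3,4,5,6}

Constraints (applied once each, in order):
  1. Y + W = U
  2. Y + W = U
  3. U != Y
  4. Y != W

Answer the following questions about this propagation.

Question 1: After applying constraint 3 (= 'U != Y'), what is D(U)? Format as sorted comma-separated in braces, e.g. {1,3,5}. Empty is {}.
Answer: {4,5,6}

Derivation:
Constraint 1 (Y + W = U) on D(Y)={2,3,4,5,6} D(W)={2,3,4,5,6} D(U)={2,4,5,6}: Y {2,3,4,5,6}->{2,3,4}; W {2,3,4,5,6}->{2,3,4}; U {2,4,5,6}->{4,5,6}
Constraint 2 (Y + W = U) on D(Y)={2,3,4} D(W)={2,3,4} D(U)={4,5,6}: no change
Constraint 3 (U != Y) on D(U)={4,5,6} D(Y)={2,3,4}: no change
So after constraint 3: D(U) = {4,5,6}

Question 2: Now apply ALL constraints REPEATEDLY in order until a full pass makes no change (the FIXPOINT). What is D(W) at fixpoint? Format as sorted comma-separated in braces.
pass 0 (initial): D(W)={2,3,4,5,6}
pass 1: U {2,4,5,6}->{4,5,6}; W {2,3,4,5,6}->{2,3,4}; Y {2,3,4,5,6}->{2,3,4}
pass 2: no change
Fixpoint after 2 passes: D(W) = {2,3,4}

Answer: {2,3,4}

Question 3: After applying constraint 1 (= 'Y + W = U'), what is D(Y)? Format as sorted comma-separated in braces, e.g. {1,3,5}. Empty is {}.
Constraint 1 (Y + W = U) on D(Y)={2,3,4,5,6} D(W)={2,3,4,5,6} D(U)={2,4,5,6}: Y {2,3,4,5,6}->{2,3,4}; W {2,3,4,5,6}->{2,3,4}; U {2,4,5,6}->{4,5,6}
So after constraint 1: D(Y) = {2,3,4}

Answer: {2,3,4}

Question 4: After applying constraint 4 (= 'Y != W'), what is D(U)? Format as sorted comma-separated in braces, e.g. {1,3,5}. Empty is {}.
Answer: {4,5,6}

Derivation:
Constraint 1 (Y + W = U) on D(Y)={2,3,4,5,6} D(W)={2,3,4,5,6} D(U)={2,4,5,6}: Y {2,3,4,5,6}->{2,3,4}; W {2,3,4,5,6}->{2,3,4}; U {2,4,5,6}->{4,5,6}
Constraint 2 (Y + W = U) on D(Y)={2,3,4} D(W)={2,3,4} D(U)={4,5,6}: no change
Constraint 3 (U != Y) on D(U)={4,5,6} D(Y)={2,3,4}: no change
Constraint 4 (Y != W) on D(Y)={2,3,4} D(W)={2,3,4}: no change
So after constraint 4: D(U) = {4,5,6}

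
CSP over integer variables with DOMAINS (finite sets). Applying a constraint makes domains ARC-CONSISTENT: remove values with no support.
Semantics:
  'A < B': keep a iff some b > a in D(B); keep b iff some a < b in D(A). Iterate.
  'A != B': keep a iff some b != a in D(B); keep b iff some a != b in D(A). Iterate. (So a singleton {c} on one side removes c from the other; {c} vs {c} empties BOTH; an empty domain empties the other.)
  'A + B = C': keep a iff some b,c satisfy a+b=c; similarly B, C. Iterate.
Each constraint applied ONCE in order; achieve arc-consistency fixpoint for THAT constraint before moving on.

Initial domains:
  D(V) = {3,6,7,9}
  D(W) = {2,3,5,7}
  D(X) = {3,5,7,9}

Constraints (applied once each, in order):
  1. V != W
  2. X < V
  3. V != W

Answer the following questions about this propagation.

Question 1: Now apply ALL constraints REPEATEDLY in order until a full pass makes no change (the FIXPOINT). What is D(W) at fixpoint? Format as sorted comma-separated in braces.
Answer: {2,3,5,7}

Derivation:
pass 0 (initial): D(W)={2,3,5,7}
pass 1: V {3,6,7,9}->{6,7,9}; X {3,5,7,9}->{3,5,7}
pass 2: no change
Fixpoint after 2 passes: D(W) = {2,3,5,7}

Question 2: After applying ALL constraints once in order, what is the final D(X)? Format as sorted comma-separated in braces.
Constraint 1 (V != W) on D(V)={3,6,7,9} D(W)={2,3,5,7}: no change
Constraint 2 (X < V) on D(X)={3,5,7,9} D(V)={3,6,7,9}: X {3,5,7,9}->{3,5,7}; V {3,6,7,9}->{6,7,9}
Constraint 3 (V != W) on D(V)={6,7,9} D(W)={2,3,5,7}: no change
So after all 3 constraints: D(X) = {3,5,7}

Answer: {3,5,7}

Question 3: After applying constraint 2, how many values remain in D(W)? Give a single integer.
Answer: 4

Derivation:
Constraint 1 (V != W) on D(V)={3,6,7,9} D(W)={2,3,5,7}: no change
Constraint 2 (X < V) on D(X)={3,5,7,9} D(V)={3,6,7,9}: X {3,5,7,9}->{3,5,7}; V {3,6,7,9}->{6,7,9}
So after constraint 2: D(W)={2,3,5,7}, size = 4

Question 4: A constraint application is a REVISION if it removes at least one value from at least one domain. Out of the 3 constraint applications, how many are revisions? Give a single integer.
Answer: 1

Derivation:
Constraint 1 (V != W) on D(V)={3,6,7,9} D(W)={2,3,5,7}: no change => not a revision
Constraint 2 (X < V) on D(X)={3,5,7,9} D(V)={3,6,7,9}: X {3,5,7,9}->{3,5,7}; V {3,6,7,9}->{6,7,9} => REVISION
Constraint 3 (V != W) on D(V)={6,7,9} D(W)={2,3,5,7}: no change => not a revision
Total revisions = 1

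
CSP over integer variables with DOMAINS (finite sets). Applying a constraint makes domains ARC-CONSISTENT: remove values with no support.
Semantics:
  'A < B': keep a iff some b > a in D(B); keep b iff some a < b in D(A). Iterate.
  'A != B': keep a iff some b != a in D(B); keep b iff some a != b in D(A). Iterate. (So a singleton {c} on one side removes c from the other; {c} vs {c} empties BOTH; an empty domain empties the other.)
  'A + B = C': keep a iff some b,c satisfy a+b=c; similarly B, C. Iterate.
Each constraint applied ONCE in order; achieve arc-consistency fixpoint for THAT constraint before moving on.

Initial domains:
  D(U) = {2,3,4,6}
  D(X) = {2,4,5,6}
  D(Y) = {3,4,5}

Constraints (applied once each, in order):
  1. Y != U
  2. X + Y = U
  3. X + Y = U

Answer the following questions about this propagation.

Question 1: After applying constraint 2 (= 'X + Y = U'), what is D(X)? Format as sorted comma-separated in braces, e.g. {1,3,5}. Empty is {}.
Constraint 1 (Y != U) on D(Y)={3,4,5} D(U)={2,3,4,6}: no change
Constraint 2 (X + Y = U) on D(X)={2,4,5,6} D(Y)={3,4,5} D(U)={2,3,4,6}: X {2,4,5,6}->{2}; Y {3,4,5}->{4}; U {2,3,4,6}->{6}
So after constraint 2: D(X) = {2}

Answer: {2}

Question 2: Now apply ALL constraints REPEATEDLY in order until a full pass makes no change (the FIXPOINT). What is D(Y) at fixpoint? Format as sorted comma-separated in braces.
pass 0 (initial): D(Y)={3,4,5}
pass 1: U {2,3,4,6}->{6}; X {2,4,5,6}->{2}; Y {3,4,5}->{4}
pass 2: no change
Fixpoint after 2 passes: D(Y) = {4}

Answer: {4}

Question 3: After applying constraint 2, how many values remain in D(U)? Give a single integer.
Answer: 1

Derivation:
Constraint 1 (Y != U) on D(Y)={3,4,5} D(U)={2,3,4,6}: no change
Constraint 2 (X + Y = U) on D(X)={2,4,5,6} D(Y)={3,4,5} D(U)={2,3,4,6}: X {2,4,5,6}->{2}; Y {3,4,5}->{4}; U {2,3,4,6}->{6}
So after constraint 2: D(U)={6}, size = 1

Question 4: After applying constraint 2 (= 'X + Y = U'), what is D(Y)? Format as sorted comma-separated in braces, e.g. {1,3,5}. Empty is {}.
Constraint 1 (Y != U) on D(Y)={3,4,5} D(U)={2,3,4,6}: no change
Constraint 2 (X + Y = U) on D(X)={2,4,5,6} D(Y)={3,4,5} D(U)={2,3,4,6}: X {2,4,5,6}->{2}; Y {3,4,5}->{4}; U {2,3,4,6}->{6}
So after constraint 2: D(Y) = {4}

Answer: {4}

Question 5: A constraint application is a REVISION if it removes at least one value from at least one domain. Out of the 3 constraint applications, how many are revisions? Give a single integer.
Answer: 1

Derivation:
Constraint 1 (Y != U) on D(Y)={3,4,5} D(U)={2,3,4,6}: no change => not a revision
Constraint 2 (X + Y = U) on D(X)={2,4,5,6} D(Y)={3,4,5} D(U)={2,3,4,6}: X {2,4,5,6}->{2}; Y {3,4,5}->{4}; U {2,3,4,6}->{6} => REVISION
Constraint 3 (X + Y = U) on D(X)={2} D(Y)={4} D(U)={6}: no change => not a revision
Total revisions = 1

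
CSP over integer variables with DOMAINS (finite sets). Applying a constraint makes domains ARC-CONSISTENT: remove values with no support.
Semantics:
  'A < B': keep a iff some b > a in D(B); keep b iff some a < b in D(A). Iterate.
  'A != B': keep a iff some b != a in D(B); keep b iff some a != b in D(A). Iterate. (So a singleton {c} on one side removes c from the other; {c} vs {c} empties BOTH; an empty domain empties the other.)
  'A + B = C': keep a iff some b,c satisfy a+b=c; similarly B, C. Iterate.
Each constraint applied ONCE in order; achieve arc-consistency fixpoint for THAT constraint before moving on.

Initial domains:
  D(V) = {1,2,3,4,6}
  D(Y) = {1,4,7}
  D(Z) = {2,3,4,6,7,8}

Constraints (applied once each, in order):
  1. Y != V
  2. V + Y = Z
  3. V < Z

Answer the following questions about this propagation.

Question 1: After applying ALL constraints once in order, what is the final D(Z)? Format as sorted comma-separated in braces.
Answer: {2,3,4,6,7,8}

Derivation:
Constraint 1 (Y != V) on D(Y)={1,4,7} D(V)={1,2,3,4,6}: no change
Constraint 2 (V + Y = Z) on D(V)={1,2,3,4,6} D(Y)={1,4,7} D(Z)={2,3,4,6,7,8}: no change
Constraint 3 (V < Z) on D(V)={1,2,3,4,6} D(Z)={2,3,4,6,7,8}: no change
So after all 3 constraints: D(Z) = {2,3,4,6,7,8}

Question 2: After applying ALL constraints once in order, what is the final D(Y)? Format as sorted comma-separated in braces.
Answer: {1,4,7}

Derivation:
Constraint 1 (Y != V) on D(Y)={1,4,7} D(V)={1,2,3,4,6}: no change
Constraint 2 (V + Y = Z) on D(V)={1,2,3,4,6} D(Y)={1,4,7} D(Z)={2,3,4,6,7,8}: no change
Constraint 3 (V < Z) on D(V)={1,2,3,4,6} D(Z)={2,3,4,6,7,8}: no change
So after all 3 constraints: D(Y) = {1,4,7}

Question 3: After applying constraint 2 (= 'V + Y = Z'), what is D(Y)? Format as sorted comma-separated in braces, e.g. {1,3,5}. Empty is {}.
Constraint 1 (Y != V) on D(Y)={1,4,7} D(V)={1,2,3,4,6}: no change
Constraint 2 (V + Y = Z) on D(V)={1,2,3,4,6} D(Y)={1,4,7} D(Z)={2,3,4,6,7,8}: no change
So after constraint 2: D(Y) = {1,4,7}

Answer: {1,4,7}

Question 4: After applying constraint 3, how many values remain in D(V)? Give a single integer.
Constraint 1 (Y != V) on D(Y)={1,4,7} D(V)={1,2,3,4,6}: no change
Constraint 2 (V + Y = Z) on D(V)={1,2,3,4,6} D(Y)={1,4,7} D(Z)={2,3,4,6,7,8}: no change
Constraint 3 (V < Z) on D(V)={1,2,3,4,6} D(Z)={2,3,4,6,7,8}: no change
So after constraint 3: D(V)={1,2,3,4,6}, size = 5

Answer: 5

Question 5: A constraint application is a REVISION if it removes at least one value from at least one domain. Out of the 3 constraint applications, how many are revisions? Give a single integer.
Answer: 0

Derivation:
Constraint 1 (Y != V) on D(Y)={1,4,7} D(V)={1,2,3,4,6}: no change => not a revision
Constraint 2 (V + Y = Z) on D(V)={1,2,3,4,6} D(Y)={1,4,7} D(Z)={2,3,4,6,7,8}: no change => not a revision
Constraint 3 (V < Z) on D(V)={1,2,3,4,6} D(Z)={2,3,4,6,7,8}: no change => not a revision
Total revisions = 0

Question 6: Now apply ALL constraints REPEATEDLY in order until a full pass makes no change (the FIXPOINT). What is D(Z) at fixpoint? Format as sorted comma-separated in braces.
pass 0 (initial): D(Z)={2,3,4,6,7,8}
pass 1: no change
Fixpoint after 1 passes: D(Z) = {2,3,4,6,7,8}

Answer: {2,3,4,6,7,8}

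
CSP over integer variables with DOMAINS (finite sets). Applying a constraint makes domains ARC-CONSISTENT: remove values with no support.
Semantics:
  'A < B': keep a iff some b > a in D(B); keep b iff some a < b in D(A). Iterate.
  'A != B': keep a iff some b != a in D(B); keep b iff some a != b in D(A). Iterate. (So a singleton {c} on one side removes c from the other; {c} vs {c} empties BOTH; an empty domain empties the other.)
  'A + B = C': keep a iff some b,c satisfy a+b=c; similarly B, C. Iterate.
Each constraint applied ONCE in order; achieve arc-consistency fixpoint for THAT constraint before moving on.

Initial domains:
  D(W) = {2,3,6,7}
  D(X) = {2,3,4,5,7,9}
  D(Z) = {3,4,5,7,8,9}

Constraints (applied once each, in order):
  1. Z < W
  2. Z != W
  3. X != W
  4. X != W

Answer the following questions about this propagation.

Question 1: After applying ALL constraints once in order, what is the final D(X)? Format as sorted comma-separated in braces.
Answer: {2,3,4,5,7,9}

Derivation:
Constraint 1 (Z < W) on D(Z)={3,4,5,7,8,9} D(W)={2,3,6,7}: Z {3,4,5,7,8,9}->{3,4,5}; W {2,3,6,7}->{6,7}
Constraint 2 (Z != W) on D(Z)={3,4,5} D(W)={6,7}: no change
Constraint 3 (X != W) on D(X)={2,3,4,5,7,9} D(W)={6,7}: no change
Constraint 4 (X != W) on D(X)={2,3,4,5,7,9} D(W)={6,7}: no change
So after all 4 constraints: D(X) = {2,3,4,5,7,9}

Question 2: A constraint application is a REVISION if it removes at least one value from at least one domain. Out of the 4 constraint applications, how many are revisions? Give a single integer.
Answer: 1

Derivation:
Constraint 1 (Z < W) on D(Z)={3,4,5,7,8,9} D(W)={2,3,6,7}: Z {3,4,5,7,8,9}->{3,4,5}; W {2,3,6,7}->{6,7} => REVISION
Constraint 2 (Z != W) on D(Z)={3,4,5} D(W)={6,7}: no change => not a revision
Constraint 3 (X != W) on D(X)={2,3,4,5,7,9} D(W)={6,7}: no change => not a revision
Constraint 4 (X != W) on D(X)={2,3,4,5,7,9} D(W)={6,7}: no change => not a revision
Total revisions = 1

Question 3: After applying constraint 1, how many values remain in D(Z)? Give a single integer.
Constraint 1 (Z < W) on D(Z)={3,4,5,7,8,9} D(W)={2,3,6,7}: Z {3,4,5,7,8,9}->{3,4,5}; W {2,3,6,7}->{6,7}
So after constraint 1: D(Z)={3,4,5}, size = 3

Answer: 3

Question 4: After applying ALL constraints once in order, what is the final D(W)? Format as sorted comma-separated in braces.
Constraint 1 (Z < W) on D(Z)={3,4,5,7,8,9} D(W)={2,3,6,7}: Z {3,4,5,7,8,9}->{3,4,5}; W {2,3,6,7}->{6,7}
Constraint 2 (Z != W) on D(Z)={3,4,5} D(W)={6,7}: no change
Constraint 3 (X != W) on D(X)={2,3,4,5,7,9} D(W)={6,7}: no change
Constraint 4 (X != W) on D(X)={2,3,4,5,7,9} D(W)={6,7}: no change
So after all 4 constraints: D(W) = {6,7}

Answer: {6,7}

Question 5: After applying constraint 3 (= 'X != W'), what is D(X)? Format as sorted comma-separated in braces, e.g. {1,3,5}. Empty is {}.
Answer: {2,3,4,5,7,9}

Derivation:
Constraint 1 (Z < W) on D(Z)={3,4,5,7,8,9} D(W)={2,3,6,7}: Z {3,4,5,7,8,9}->{3,4,5}; W {2,3,6,7}->{6,7}
Constraint 2 (Z != W) on D(Z)={3,4,5} D(W)={6,7}: no change
Constraint 3 (X != W) on D(X)={2,3,4,5,7,9} D(W)={6,7}: no change
So after constraint 3: D(X) = {2,3,4,5,7,9}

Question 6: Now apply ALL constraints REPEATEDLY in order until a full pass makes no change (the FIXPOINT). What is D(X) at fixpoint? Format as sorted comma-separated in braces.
pass 0 (initial): D(X)={2,3,4,5,7,9}
pass 1: W {2,3,6,7}->{6,7}; Z {3,4,5,7,8,9}->{3,4,5}
pass 2: no change
Fixpoint after 2 passes: D(X) = {2,3,4,5,7,9}

Answer: {2,3,4,5,7,9}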